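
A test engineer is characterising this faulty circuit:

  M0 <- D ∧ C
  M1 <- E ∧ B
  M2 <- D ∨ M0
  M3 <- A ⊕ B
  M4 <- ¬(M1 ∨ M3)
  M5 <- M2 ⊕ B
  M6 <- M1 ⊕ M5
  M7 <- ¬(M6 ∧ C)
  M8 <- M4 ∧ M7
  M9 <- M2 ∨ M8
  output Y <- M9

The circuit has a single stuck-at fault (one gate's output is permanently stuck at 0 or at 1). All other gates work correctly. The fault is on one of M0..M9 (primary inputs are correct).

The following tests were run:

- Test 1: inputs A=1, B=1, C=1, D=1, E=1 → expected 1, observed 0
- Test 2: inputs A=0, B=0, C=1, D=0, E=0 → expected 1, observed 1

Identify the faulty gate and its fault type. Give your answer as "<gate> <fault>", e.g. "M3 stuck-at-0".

M2 stuck-at-0

Fault-free values for test 1 (A=1, B=1, C=1, D=1, E=1): M0=1, M1=1, M2=1, M3=0, M4=0, M5=0, M6=1, M7=0, M8=0, M9=1, giving Y=1. Observed 0.
Test 1: faults giving observed 0 are {M2 stuck-at-0, M9 stuck-at-0}.
Test 2 (A=0, B=0, C=1, D=0, E=0): fault-free M0=0, M1=0, M2=0, M3=0, M4=1, M5=0, M6=0, M7=1, M8=1, M9=1 → 1; observed 1. Eliminates M9 stuck-at-0.
Only M2 stuck-at-0 is consistent with every test.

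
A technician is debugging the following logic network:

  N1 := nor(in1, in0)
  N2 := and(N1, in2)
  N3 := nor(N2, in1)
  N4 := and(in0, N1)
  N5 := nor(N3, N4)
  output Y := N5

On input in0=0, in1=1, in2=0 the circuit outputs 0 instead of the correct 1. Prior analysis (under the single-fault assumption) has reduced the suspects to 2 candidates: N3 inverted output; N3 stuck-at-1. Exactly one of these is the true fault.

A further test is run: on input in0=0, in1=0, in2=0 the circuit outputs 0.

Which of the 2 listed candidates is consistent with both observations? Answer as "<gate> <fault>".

N3 stuck-at-1

Evaluate each candidate on input in0=0, in1=0, in2=0:
  N3 inverted output: N1=1, N2=0, N3=0 [inverted output], N4=0, N5=1 → 1 — eliminated
  N3 stuck-at-1: N1=1, N2=0, N3=1 [stuck-at-1], N4=0, N5=0 → 0 — matches
Only N3 stuck-at-1 reproduces the observed 0.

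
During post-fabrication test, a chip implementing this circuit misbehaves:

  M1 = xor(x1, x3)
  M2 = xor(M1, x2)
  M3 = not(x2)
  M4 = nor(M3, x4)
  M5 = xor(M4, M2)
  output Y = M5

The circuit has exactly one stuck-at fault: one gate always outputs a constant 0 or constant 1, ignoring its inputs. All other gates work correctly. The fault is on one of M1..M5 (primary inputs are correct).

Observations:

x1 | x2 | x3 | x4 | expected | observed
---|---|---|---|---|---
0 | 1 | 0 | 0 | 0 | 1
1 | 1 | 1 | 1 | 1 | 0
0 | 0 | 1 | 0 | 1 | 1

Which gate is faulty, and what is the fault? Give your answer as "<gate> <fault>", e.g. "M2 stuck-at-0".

M1 stuck-at-1

Fault-free values for test 1 (x1=0, x2=1, x3=0, x4=0): M1=0, M2=1, M3=0, M4=1, M5=0, giving Y=0. Observed 1.
Test 1: faults giving observed 1 are {M1 stuck-at-1, M2 stuck-at-0, M3 stuck-at-1, M4 stuck-at-0, M5 stuck-at-1}.
Test 2 (x1=1, x2=1, x3=1, x4=1): fault-free M1=0, M2=1, M3=0, M4=0, M5=1 → 1; observed 0. Eliminates M3 stuck-at-1, M4 stuck-at-0, M5 stuck-at-1.
Test 3 (x1=0, x2=0, x3=1, x4=0): fault-free M1=1, M2=1, M3=1, M4=0, M5=1 → 1; observed 1. Eliminates M2 stuck-at-0.
Only M1 stuck-at-1 is consistent with every test.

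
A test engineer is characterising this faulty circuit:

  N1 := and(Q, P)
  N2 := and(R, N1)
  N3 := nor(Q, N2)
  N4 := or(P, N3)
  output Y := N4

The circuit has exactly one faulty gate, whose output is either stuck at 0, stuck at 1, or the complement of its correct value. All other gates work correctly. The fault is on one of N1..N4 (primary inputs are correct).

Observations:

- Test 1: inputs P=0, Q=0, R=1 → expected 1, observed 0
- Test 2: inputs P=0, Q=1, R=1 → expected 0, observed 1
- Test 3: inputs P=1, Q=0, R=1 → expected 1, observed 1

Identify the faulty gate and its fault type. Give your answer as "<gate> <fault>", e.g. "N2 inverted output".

N3 inverted output

Fault-free values for test 1 (P=0, Q=0, R=1): N1=0, N2=0, N3=1, N4=1, giving Y=1. Observed 0.
Test 1: faults giving observed 0 are {N1 stuck-at-1, N1 inverted output, N2 stuck-at-1, N2 inverted output, N3 stuck-at-0, N3 inverted output, N4 stuck-at-0, N4 inverted output}.
Test 2 (P=0, Q=1, R=1): fault-free N1=0, N2=0, N3=0, N4=0 → 0; observed 1. Eliminates N1 stuck-at-1, N1 inverted output, N2 stuck-at-1, N2 inverted output, N3 stuck-at-0, N4 stuck-at-0.
Test 3 (P=1, Q=0, R=1): fault-free N1=0, N2=0, N3=1, N4=1 → 1; observed 1. Eliminates N4 inverted output.
Only N3 inverted output is consistent with every test.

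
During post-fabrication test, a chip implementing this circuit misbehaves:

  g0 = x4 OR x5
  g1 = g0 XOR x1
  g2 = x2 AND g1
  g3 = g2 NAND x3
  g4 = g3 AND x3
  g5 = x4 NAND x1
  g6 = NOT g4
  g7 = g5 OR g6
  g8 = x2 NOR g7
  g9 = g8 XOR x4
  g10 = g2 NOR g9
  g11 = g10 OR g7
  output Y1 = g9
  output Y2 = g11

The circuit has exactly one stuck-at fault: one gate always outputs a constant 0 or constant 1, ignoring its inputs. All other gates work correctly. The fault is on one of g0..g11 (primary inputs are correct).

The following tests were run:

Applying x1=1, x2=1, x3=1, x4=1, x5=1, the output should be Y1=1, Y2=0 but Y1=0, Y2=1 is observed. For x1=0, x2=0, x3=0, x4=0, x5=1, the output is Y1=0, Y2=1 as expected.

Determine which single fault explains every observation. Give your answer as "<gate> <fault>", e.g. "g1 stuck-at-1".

g9 stuck-at-0

Fault-free values for test 1 (x1=1, x2=1, x3=1, x4=1, x5=1): g0=1, g1=0, g2=0, g3=1, g4=1, g5=0, g6=0, g7=0, g8=0, g9=1, g10=0, g11=0, giving Y1=1, Y2=0. Observed Y1=0, Y2=1.
Test 1: faults giving observed Y1=0, Y2=1 are {g8 stuck-at-1, g9 stuck-at-0}.
Test 2 (x1=0, x2=0, x3=0, x4=0, x5=1): fault-free g0=1, g1=1, g2=0, g3=1, g4=0, g5=1, g6=1, g7=1, g8=0, g9=0, g10=1, g11=1 → Y1=0, Y2=1; observed Y1=0, Y2=1. Eliminates g8 stuck-at-1.
Only g9 stuck-at-0 is consistent with every test.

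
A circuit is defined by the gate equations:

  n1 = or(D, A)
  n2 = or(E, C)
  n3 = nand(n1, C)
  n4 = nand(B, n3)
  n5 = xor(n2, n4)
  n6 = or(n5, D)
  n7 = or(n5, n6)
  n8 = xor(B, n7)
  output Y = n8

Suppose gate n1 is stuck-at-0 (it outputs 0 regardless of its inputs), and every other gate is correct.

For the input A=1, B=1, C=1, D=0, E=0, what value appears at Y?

0

Propagate with n1 forced: n1=0 [stuck-at-0], n2=1, n3=1, n4=0, n5=1, n6=1, n7=1, n8=0.
So Y = 0. (Without the fault it would be 1.)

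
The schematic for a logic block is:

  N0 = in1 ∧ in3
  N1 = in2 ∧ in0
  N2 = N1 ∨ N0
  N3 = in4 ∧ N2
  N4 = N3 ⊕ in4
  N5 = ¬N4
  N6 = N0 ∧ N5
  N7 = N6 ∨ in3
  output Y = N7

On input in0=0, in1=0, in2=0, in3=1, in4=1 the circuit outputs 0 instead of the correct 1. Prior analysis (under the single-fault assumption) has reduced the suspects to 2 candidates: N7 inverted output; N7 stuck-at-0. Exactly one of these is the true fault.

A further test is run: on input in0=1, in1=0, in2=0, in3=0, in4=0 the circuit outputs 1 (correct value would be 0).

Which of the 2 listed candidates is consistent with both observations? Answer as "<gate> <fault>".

Evaluate each candidate on input in0=1, in1=0, in2=0, in3=0, in4=0:
  N7 inverted output: N0=0, N1=0, N2=0, N3=0, N4=0, N5=1, N6=0, N7=1 [inverted output] → 1 — matches
  N7 stuck-at-0: N0=0, N1=0, N2=0, N3=0, N4=0, N5=1, N6=0, N7=0 [stuck-at-0] → 0 — eliminated
Only N7 inverted output reproduces the observed 1.

N7 inverted output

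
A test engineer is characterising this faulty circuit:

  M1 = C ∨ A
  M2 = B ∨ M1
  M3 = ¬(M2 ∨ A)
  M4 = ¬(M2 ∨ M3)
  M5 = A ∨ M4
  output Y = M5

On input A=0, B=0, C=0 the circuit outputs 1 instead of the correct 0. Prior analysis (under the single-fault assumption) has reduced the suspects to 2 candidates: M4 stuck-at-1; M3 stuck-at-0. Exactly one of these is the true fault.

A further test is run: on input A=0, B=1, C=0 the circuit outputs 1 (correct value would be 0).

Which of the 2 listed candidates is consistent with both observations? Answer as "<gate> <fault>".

M4 stuck-at-1

Evaluate each candidate on input A=0, B=1, C=0:
  M4 stuck-at-1: M1=0, M2=1, M3=0, M4=1 [stuck-at-1], M5=1 → 1 — matches
  M3 stuck-at-0: M1=0, M2=1, M3=0 [stuck-at-0], M4=0, M5=0 → 0 — eliminated
Only M4 stuck-at-1 reproduces the observed 1.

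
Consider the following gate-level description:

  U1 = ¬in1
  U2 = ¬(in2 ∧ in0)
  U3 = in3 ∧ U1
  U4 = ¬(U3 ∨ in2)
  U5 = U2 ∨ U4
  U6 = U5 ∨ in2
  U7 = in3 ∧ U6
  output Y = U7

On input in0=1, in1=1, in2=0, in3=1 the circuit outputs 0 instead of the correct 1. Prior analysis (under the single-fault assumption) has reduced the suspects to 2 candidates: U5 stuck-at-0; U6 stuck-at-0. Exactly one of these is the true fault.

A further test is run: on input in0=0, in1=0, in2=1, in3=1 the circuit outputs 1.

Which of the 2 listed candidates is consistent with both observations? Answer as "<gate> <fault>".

U5 stuck-at-0

Evaluate each candidate on input in0=0, in1=0, in2=1, in3=1:
  U5 stuck-at-0: U1=1, U2=1, U3=1, U4=0, U5=0 [stuck-at-0], U6=1, U7=1 → 1 — matches
  U6 stuck-at-0: U1=1, U2=1, U3=1, U4=0, U5=1, U6=0 [stuck-at-0], U7=0 → 0 — eliminated
Only U5 stuck-at-0 reproduces the observed 1.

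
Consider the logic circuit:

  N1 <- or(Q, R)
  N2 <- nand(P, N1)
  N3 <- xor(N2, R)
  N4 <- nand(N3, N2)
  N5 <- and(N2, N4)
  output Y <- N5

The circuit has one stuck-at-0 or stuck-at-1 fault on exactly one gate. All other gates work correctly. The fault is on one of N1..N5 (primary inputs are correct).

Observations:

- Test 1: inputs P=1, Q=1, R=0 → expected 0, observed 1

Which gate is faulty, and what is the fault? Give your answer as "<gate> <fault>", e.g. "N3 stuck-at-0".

N5 stuck-at-1

Fault-free values for test 1 (P=1, Q=1, R=0): N1=1, N2=0, N3=0, N4=1, N5=0, giving Y=0. Observed 1.
Test 1: faults giving observed 1 are {N5 stuck-at-1}.
Only N5 stuck-at-1 is consistent with every test.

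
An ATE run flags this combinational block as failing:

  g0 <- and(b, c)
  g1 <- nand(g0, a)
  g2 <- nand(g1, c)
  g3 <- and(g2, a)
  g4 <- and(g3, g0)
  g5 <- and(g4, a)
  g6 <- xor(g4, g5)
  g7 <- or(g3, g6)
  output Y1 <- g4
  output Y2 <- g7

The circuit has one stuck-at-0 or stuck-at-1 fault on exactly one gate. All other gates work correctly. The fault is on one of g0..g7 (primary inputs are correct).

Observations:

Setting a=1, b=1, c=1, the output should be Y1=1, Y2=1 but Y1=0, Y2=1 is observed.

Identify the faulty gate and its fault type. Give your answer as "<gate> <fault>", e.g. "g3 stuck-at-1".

Fault-free values for test 1 (a=1, b=1, c=1): g0=1, g1=0, g2=1, g3=1, g4=1, g5=1, g6=0, g7=1, giving Y1=1, Y2=1. Observed Y1=0, Y2=1.
Test 1: faults giving observed Y1=0, Y2=1 are {g4 stuck-at-0}.
Only g4 stuck-at-0 is consistent with every test.

g4 stuck-at-0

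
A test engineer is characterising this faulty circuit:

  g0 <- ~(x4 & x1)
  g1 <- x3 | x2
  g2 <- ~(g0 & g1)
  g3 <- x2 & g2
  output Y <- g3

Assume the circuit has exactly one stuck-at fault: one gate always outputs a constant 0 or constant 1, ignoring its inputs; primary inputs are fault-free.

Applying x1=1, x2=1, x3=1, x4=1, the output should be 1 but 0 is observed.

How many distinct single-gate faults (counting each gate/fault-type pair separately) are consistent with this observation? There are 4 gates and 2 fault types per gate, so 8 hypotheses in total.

Fault-free: g0=0, g1=1, g2=1, g3=1 → 1. Observed 0.
  g0 stuck-at-0: output 1 ✗
  g0 stuck-at-1: output 0 ✓
  g1 stuck-at-0: output 1 ✗
  g1 stuck-at-1: output 1 ✗
  g2 stuck-at-0: output 0 ✓
  g2 stuck-at-1: output 1 ✗
  g3 stuck-at-0: output 0 ✓
  g3 stuck-at-1: output 1 ✗
Consistent faults: {g0 stuck-at-1, g2 stuck-at-0, g3 stuck-at-0} — 3 in all.

3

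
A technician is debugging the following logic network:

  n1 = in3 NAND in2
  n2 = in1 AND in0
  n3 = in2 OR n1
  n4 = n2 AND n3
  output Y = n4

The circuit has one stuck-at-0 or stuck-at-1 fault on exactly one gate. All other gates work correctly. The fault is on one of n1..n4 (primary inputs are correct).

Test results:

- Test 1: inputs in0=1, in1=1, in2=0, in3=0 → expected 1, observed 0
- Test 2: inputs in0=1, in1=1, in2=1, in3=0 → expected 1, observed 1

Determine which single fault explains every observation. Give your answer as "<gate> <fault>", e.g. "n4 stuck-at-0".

Fault-free values for test 1 (in0=1, in1=1, in2=0, in3=0): n1=1, n2=1, n3=1, n4=1, giving Y=1. Observed 0.
Test 1: faults giving observed 0 are {n1 stuck-at-0, n2 stuck-at-0, n3 stuck-at-0, n4 stuck-at-0}.
Test 2 (in0=1, in1=1, in2=1, in3=0): fault-free n1=1, n2=1, n3=1, n4=1 → 1; observed 1. Eliminates n2 stuck-at-0, n3 stuck-at-0, n4 stuck-at-0.
Only n1 stuck-at-0 is consistent with every test.

n1 stuck-at-0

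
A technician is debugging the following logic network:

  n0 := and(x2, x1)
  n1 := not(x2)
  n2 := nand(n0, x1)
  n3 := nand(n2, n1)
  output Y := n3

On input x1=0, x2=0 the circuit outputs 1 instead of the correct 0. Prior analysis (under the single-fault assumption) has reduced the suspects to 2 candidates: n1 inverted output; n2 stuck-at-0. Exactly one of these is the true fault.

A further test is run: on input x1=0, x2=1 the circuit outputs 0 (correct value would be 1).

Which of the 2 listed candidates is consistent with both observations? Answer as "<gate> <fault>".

Evaluate each candidate on input x1=0, x2=1:
  n1 inverted output: n0=0, n1=1 [inverted output], n2=1, n3=0 → 0 — matches
  n2 stuck-at-0: n0=0, n1=0, n2=0 [stuck-at-0], n3=1 → 1 — eliminated
Only n1 inverted output reproduces the observed 0.

n1 inverted output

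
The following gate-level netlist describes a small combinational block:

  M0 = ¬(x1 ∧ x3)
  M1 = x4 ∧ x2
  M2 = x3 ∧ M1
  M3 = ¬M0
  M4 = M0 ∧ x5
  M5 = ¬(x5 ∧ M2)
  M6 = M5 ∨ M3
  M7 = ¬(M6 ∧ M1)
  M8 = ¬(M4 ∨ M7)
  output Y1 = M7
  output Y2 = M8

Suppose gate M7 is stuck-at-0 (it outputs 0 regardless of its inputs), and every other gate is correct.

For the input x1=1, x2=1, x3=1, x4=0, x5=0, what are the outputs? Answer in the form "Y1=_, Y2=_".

Y1=0, Y2=1

Propagate with M7 forced: M0=0, M1=0, M2=0, M3=1, M4=0, M5=1, M6=1, M7=0 [stuck-at-0], M8=1.
So the outputs are Y1=0, Y2=1. (Without the fault they would be Y1=1, Y2=0.)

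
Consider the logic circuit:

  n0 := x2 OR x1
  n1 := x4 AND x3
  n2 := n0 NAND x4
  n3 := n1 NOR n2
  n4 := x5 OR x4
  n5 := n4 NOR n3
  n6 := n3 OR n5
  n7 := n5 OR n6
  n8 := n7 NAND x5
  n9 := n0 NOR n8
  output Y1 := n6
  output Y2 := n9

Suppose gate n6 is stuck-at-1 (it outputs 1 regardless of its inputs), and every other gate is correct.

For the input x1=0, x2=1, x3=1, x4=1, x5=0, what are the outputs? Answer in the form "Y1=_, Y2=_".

Propagate with n6 forced: n0=1, n1=1, n2=0, n3=0, n4=1, n5=0, n6=1 [stuck-at-1], n7=1, n8=1, n9=0.
So the outputs are Y1=1, Y2=0. (Without the fault they would be Y1=0, Y2=0.)

Y1=1, Y2=0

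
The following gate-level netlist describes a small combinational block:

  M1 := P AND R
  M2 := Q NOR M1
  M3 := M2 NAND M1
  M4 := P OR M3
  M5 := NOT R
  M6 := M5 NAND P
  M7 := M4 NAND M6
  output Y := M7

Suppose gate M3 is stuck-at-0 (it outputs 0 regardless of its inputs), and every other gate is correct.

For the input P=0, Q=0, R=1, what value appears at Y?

Propagate with M3 forced: M1=0, M2=1, M3=0 [stuck-at-0], M4=0, M5=0, M6=1, M7=1.
So Y = 1. (Without the fault it would be 0.)

1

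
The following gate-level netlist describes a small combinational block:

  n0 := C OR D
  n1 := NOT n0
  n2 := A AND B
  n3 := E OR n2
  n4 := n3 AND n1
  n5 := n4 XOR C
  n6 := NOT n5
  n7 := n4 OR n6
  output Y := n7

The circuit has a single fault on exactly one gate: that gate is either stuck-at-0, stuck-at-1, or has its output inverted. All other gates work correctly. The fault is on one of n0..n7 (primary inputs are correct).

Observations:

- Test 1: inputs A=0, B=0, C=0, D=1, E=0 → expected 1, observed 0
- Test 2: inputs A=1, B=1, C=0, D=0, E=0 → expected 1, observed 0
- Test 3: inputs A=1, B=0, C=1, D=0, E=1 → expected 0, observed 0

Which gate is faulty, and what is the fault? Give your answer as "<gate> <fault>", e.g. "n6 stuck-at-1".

Fault-free values for test 1 (A=0, B=0, C=0, D=1, E=0): n0=1, n1=0, n2=0, n3=0, n4=0, n5=0, n6=1, n7=1, giving Y=1. Observed 0.
Test 1: faults giving observed 0 are {n5 stuck-at-1, n5 inverted output, n6 stuck-at-0, n6 inverted output, n7 stuck-at-0, n7 inverted output}.
Test 2 (A=1, B=1, C=0, D=0, E=0): fault-free n0=0, n1=1, n2=1, n3=1, n4=1, n5=1, n6=0, n7=1 → 1; observed 0. Eliminates n5 stuck-at-1, n5 inverted output, n6 stuck-at-0, n6 inverted output.
Test 3 (A=1, B=0, C=1, D=0, E=1): fault-free n0=1, n1=0, n2=0, n3=1, n4=0, n5=1, n6=0, n7=0 → 0; observed 0. Eliminates n7 inverted output.
Only n7 stuck-at-0 is consistent with every test.

n7 stuck-at-0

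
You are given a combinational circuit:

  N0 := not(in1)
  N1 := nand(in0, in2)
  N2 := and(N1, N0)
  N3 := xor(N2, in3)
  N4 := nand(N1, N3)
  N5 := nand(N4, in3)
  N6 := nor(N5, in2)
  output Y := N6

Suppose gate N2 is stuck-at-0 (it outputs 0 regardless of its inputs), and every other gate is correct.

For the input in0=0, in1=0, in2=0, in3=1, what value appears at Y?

Propagate with N2 forced: N0=1, N1=1, N2=0 [stuck-at-0], N3=1, N4=0, N5=1, N6=0.
So Y = 0. (Without the fault it would be 1.)

0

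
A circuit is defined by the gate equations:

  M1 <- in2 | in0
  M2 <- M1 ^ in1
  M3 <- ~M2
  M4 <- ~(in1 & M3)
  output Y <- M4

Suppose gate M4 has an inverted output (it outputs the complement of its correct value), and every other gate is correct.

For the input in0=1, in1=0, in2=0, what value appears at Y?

Propagate with M4 forced: M1=1, M2=1, M3=0, M4=0 [inverted output].
So Y = 0. (Without the fault it would be 1.)

0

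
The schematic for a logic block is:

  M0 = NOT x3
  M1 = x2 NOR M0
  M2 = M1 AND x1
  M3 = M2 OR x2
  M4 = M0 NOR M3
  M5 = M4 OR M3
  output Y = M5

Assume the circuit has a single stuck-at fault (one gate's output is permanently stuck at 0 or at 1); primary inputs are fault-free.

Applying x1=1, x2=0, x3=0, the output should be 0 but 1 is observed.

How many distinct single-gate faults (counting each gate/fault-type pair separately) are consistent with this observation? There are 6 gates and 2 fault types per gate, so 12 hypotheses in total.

6

Fault-free: M0=1, M1=0, M2=0, M3=0, M4=0, M5=0 → 0. Observed 1.
  M0 stuck-at-0: output 1 ✓
  M0 stuck-at-1: output 0 ✗
  M1 stuck-at-0: output 0 ✗
  M1 stuck-at-1: output 1 ✓
  M2 stuck-at-0: output 0 ✗
  M2 stuck-at-1: output 1 ✓
  M3 stuck-at-0: output 0 ✗
  M3 stuck-at-1: output 1 ✓
  M4 stuck-at-0: output 0 ✗
  M4 stuck-at-1: output 1 ✓
  M5 stuck-at-0: output 0 ✗
  M5 stuck-at-1: output 1 ✓
Consistent faults: {M0 stuck-at-0, M1 stuck-at-1, M2 stuck-at-1, M3 stuck-at-1, M4 stuck-at-1, M5 stuck-at-1} — 6 in all.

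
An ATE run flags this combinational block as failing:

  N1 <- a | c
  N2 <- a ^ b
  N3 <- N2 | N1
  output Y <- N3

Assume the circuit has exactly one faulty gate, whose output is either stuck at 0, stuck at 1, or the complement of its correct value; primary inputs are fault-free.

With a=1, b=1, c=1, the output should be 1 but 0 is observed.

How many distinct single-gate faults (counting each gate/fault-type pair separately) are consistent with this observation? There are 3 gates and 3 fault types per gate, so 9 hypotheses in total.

4

Fault-free: N1=1, N2=0, N3=1 → 1. Observed 0.
  N1 stuck-at-0: output 0 ✓
  N1 stuck-at-1: output 1 ✗
  N1 inverted output: output 0 ✓
  N2 stuck-at-0: output 1 ✗
  N2 stuck-at-1: output 1 ✗
  N2 inverted output: output 1 ✗
  N3 stuck-at-0: output 0 ✓
  N3 stuck-at-1: output 1 ✗
  N3 inverted output: output 0 ✓
Consistent faults: {N1 stuck-at-0, N1 inverted output, N3 stuck-at-0, N3 inverted output} — 4 in all.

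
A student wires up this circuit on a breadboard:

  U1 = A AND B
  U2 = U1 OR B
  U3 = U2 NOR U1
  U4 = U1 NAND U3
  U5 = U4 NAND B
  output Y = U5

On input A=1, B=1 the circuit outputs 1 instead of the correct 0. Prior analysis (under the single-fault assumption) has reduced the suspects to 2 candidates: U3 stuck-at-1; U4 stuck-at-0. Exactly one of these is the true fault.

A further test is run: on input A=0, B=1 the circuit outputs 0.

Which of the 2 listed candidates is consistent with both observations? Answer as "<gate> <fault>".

Evaluate each candidate on input A=0, B=1:
  U3 stuck-at-1: U1=0, U2=1, U3=1 [stuck-at-1], U4=1, U5=0 → 0 — matches
  U4 stuck-at-0: U1=0, U2=1, U3=0, U4=0 [stuck-at-0], U5=1 → 1 — eliminated
Only U3 stuck-at-1 reproduces the observed 0.

U3 stuck-at-1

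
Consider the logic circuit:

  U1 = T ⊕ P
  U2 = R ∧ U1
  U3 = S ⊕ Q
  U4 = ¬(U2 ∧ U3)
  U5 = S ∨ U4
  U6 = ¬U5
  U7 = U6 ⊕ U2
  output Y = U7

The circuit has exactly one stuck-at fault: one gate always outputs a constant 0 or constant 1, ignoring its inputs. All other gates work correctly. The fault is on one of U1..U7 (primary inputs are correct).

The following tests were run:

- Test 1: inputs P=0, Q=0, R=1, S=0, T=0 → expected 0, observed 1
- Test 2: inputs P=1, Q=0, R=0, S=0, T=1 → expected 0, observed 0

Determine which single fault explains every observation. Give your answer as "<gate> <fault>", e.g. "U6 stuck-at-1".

U1 stuck-at-1

Fault-free values for test 1 (P=0, Q=0, R=1, S=0, T=0): U1=0, U2=0, U3=0, U4=1, U5=1, U6=0, U7=0, giving Y=0. Observed 1.
Test 1: faults giving observed 1 are {U1 stuck-at-1, U2 stuck-at-1, U4 stuck-at-0, U5 stuck-at-0, U6 stuck-at-1, U7 stuck-at-1}.
Test 2 (P=1, Q=0, R=0, S=0, T=1): fault-free U1=0, U2=0, U3=0, U4=1, U5=1, U6=0, U7=0 → 0; observed 0. Eliminates U2 stuck-at-1, U4 stuck-at-0, U5 stuck-at-0, U6 stuck-at-1, U7 stuck-at-1.
Only U1 stuck-at-1 is consistent with every test.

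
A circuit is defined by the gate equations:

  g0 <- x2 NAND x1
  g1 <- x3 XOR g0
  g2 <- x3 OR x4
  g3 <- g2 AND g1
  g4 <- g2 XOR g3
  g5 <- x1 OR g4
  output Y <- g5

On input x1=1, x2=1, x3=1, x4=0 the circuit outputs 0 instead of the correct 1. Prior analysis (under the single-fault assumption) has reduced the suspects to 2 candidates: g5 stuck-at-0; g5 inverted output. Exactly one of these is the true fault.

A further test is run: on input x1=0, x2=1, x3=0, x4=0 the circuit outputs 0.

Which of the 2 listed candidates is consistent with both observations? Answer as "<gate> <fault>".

Evaluate each candidate on input x1=0, x2=1, x3=0, x4=0:
  g5 stuck-at-0: g0=1, g1=1, g2=0, g3=0, g4=0, g5=0 [stuck-at-0] → 0 — matches
  g5 inverted output: g0=1, g1=1, g2=0, g3=0, g4=0, g5=1 [inverted output] → 1 — eliminated
Only g5 stuck-at-0 reproduces the observed 0.

g5 stuck-at-0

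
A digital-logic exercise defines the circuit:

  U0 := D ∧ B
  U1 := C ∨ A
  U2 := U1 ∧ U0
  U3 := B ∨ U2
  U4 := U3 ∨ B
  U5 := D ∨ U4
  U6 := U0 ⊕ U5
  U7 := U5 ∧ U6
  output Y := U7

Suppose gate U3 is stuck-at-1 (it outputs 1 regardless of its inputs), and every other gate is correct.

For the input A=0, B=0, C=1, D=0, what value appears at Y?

1

Propagate with U3 forced: U0=0, U1=1, U2=0, U3=1 [stuck-at-1], U4=1, U5=1, U6=1, U7=1.
So Y = 1. (Without the fault it would be 0.)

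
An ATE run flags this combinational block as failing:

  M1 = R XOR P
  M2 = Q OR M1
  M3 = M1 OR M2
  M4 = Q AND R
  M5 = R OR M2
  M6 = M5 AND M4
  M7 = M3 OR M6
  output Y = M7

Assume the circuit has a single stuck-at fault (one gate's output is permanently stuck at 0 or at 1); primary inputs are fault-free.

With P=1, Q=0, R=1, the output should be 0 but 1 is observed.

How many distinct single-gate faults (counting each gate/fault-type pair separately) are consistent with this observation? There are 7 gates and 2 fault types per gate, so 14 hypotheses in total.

Fault-free: M1=0, M2=0, M3=0, M4=0, M5=1, M6=0, M7=0 → 0. Observed 1.
  M1 stuck-at-0: output 0 ✗
  M1 stuck-at-1: output 1 ✓
  M2 stuck-at-0: output 0 ✗
  M2 stuck-at-1: output 1 ✓
  M3 stuck-at-0: output 0 ✗
  M3 stuck-at-1: output 1 ✓
  M4 stuck-at-0: output 0 ✗
  M4 stuck-at-1: output 1 ✓
  M5 stuck-at-0: output 0 ✗
  M5 stuck-at-1: output 0 ✗
  M6 stuck-at-0: output 0 ✗
  M6 stuck-at-1: output 1 ✓
  M7 stuck-at-0: output 0 ✗
  M7 stuck-at-1: output 1 ✓
Consistent faults: {M1 stuck-at-1, M2 stuck-at-1, M3 stuck-at-1, M4 stuck-at-1, M6 stuck-at-1, M7 stuck-at-1} — 6 in all.

6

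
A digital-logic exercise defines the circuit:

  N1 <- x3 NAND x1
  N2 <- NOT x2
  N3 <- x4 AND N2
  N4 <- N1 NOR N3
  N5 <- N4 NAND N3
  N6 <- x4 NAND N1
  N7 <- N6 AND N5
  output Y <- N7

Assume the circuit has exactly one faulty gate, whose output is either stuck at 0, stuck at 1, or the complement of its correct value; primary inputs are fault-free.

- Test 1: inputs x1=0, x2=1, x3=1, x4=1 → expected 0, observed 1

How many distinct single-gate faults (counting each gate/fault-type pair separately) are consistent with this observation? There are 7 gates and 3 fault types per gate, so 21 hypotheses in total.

Fault-free: N1=1, N2=0, N3=0, N4=0, N5=1, N6=0, N7=0 → 0. Observed 1.
  N1: stuck-at-0, inverted output ✓; others ✗
  N2: none of the 3 fault types match ✗
  N3: none of the 3 fault types match ✗
  N4: none of the 3 fault types match ✗
  N5: none of the 3 fault types match ✗
  N6: stuck-at-1, inverted output ✓; others ✗
  N7: stuck-at-1, inverted output ✓; others ✗
Consistent faults: {N1 stuck-at-0, N1 inverted output, N6 stuck-at-1, N6 inverted output, N7 stuck-at-1, N7 inverted output} — 6 in all.

6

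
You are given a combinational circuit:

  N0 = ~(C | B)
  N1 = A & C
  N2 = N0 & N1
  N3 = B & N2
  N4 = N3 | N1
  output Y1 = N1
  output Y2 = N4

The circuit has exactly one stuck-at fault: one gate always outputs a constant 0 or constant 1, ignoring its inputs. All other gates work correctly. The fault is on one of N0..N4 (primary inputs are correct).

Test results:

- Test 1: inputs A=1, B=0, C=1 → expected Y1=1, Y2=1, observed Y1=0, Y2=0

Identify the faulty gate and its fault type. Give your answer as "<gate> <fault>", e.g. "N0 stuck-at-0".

N1 stuck-at-0

Fault-free values for test 1 (A=1, B=0, C=1): N0=0, N1=1, N2=0, N3=0, N4=1, giving Y1=1, Y2=1. Observed Y1=0, Y2=0.
Test 1: faults giving observed Y1=0, Y2=0 are {N1 stuck-at-0}.
Only N1 stuck-at-0 is consistent with every test.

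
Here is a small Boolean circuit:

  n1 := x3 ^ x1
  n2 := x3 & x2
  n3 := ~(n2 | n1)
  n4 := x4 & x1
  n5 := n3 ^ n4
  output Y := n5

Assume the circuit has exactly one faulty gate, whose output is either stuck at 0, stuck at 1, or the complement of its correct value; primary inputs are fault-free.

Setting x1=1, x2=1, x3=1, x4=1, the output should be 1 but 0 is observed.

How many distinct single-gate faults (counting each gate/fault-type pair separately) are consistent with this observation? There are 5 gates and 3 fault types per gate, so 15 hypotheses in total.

Fault-free: n1=0, n2=1, n3=0, n4=1, n5=1 → 1. Observed 0.
  n1: none of the 3 fault types match ✗
  n2: stuck-at-0, inverted output ✓; others ✗
  n3: stuck-at-1, inverted output ✓; others ✗
  n4: stuck-at-0, inverted output ✓; others ✗
  n5: stuck-at-0, inverted output ✓; others ✗
Consistent faults: {n2 stuck-at-0, n2 inverted output, n3 stuck-at-1, n3 inverted output, n4 stuck-at-0, n4 inverted output, n5 stuck-at-0, n5 inverted output} — 8 in all.

8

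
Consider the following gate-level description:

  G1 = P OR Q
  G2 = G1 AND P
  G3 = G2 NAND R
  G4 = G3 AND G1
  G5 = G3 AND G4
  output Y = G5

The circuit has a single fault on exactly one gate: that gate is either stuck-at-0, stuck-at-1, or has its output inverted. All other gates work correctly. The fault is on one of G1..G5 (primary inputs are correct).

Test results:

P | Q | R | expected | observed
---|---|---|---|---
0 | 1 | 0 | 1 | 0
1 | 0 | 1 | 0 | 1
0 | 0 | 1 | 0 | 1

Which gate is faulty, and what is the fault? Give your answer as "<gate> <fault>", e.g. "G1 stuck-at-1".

Fault-free values for test 1 (P=0, Q=1, R=0): G1=1, G2=0, G3=1, G4=1, G5=1, giving Y=1. Observed 0.
Test 1: faults giving observed 0 are {G1 stuck-at-0, G1 inverted output, G3 stuck-at-0, G3 inverted output, G4 stuck-at-0, G4 inverted output, G5 stuck-at-0, G5 inverted output}.
Test 2 (P=1, Q=0, R=1): fault-free G1=1, G2=1, G3=0, G4=0, G5=0 → 0; observed 1. Eliminates G1 stuck-at-0, G1 inverted output, G3 stuck-at-0, G4 stuck-at-0, G4 inverted output, G5 stuck-at-0.
Test 3 (P=0, Q=0, R=1): fault-free G1=0, G2=0, G3=1, G4=0, G5=0 → 0; observed 1. Eliminates G3 inverted output.
Only G5 inverted output is consistent with every test.

G5 inverted output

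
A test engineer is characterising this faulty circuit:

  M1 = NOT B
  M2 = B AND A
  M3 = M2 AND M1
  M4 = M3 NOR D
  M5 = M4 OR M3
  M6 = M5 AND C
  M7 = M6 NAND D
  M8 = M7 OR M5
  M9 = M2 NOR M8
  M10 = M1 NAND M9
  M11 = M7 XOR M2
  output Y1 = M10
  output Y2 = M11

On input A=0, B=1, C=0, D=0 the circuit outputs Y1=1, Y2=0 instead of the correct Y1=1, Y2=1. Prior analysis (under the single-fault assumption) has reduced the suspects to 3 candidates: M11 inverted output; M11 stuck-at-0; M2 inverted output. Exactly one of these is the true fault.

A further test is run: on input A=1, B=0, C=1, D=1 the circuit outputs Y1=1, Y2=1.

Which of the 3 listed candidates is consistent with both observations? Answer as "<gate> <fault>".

Evaluate each candidate on input A=1, B=0, C=1, D=1:
  M11 inverted output: M1=1, M2=0, M3=0, M4=0, M5=0, M6=0, M7=1, M8=1, M9=0, M10=1, M11=0 [inverted output] → Y1=1, Y2=0 — eliminated
  M11 stuck-at-0: M1=1, M2=0, M3=0, M4=0, M5=0, M6=0, M7=1, M8=1, M9=0, M10=1, M11=0 [stuck-at-0] → Y1=1, Y2=0 — eliminated
  M2 inverted output: M1=1, M2=1 [inverted output], M3=1, M4=0, M5=1, M6=1, M7=0, M8=1, M9=0, M10=1, M11=1 → Y1=1, Y2=1 — matches
Only M2 inverted output reproduces the observed Y1=1, Y2=1.

M2 inverted output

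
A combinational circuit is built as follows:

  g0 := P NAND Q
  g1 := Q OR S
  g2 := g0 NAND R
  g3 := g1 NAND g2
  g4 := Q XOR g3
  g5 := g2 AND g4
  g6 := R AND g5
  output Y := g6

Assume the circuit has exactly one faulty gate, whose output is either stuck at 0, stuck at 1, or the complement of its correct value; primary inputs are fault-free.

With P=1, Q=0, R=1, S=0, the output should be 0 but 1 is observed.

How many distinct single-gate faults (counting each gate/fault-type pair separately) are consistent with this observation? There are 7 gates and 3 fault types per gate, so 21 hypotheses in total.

8

Fault-free: g0=1, g1=0, g2=0, g3=1, g4=1, g5=0, g6=0 → 0. Observed 1.
  g0: stuck-at-0, inverted output ✓; others ✗
  g1: none of the 3 fault types match ✗
  g2: stuck-at-1, inverted output ✓; others ✗
  g3: none of the 3 fault types match ✗
  g4: none of the 3 fault types match ✗
  g5: stuck-at-1, inverted output ✓; others ✗
  g6: stuck-at-1, inverted output ✓; others ✗
Consistent faults: {g0 stuck-at-0, g0 inverted output, g2 stuck-at-1, g2 inverted output, g5 stuck-at-1, g5 inverted output, g6 stuck-at-1, g6 inverted output} — 8 in all.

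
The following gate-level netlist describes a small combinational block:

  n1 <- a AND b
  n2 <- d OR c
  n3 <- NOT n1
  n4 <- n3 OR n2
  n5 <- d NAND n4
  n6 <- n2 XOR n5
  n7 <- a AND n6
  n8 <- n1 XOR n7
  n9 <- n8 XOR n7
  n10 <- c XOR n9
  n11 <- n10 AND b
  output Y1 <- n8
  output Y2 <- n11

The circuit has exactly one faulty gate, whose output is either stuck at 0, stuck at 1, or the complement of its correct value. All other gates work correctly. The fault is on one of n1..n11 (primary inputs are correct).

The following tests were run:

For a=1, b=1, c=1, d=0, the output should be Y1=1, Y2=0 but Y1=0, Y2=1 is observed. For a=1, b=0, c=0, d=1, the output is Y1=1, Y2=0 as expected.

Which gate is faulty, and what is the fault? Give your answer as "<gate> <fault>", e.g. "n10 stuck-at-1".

Fault-free values for test 1 (a=1, b=1, c=1, d=0): n1=1, n2=1, n3=0, n4=1, n5=1, n6=0, n7=0, n8=1, n9=1, n10=0, n11=0, giving Y1=1, Y2=0. Observed Y1=0, Y2=1.
Test 1: faults giving observed Y1=0, Y2=1 are {n1 stuck-at-0, n1 inverted output, n8 stuck-at-0, n8 inverted output}.
Test 2 (a=1, b=0, c=0, d=1): fault-free n1=0, n2=1, n3=1, n4=1, n5=0, n6=1, n7=1, n8=1, n9=0, n10=0, n11=0 → Y1=1, Y2=0; observed Y1=1, Y2=0. Eliminates n1 inverted output, n8 stuck-at-0, n8 inverted output.
Only n1 stuck-at-0 is consistent with every test.

n1 stuck-at-0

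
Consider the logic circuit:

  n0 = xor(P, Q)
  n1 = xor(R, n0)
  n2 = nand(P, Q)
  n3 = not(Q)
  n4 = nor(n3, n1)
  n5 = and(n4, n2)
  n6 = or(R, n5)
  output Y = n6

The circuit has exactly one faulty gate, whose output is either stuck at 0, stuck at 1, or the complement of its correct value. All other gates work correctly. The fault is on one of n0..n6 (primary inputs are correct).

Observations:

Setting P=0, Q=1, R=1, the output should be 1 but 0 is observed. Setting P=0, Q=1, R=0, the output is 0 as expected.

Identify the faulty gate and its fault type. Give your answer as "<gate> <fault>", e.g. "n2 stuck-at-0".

n6 stuck-at-0

Fault-free values for test 1 (P=0, Q=1, R=1): n0=1, n1=0, n2=1, n3=0, n4=1, n5=1, n6=1, giving Y=1. Observed 0.
Test 1: faults giving observed 0 are {n6 stuck-at-0, n6 inverted output}.
Test 2 (P=0, Q=1, R=0): fault-free n0=1, n1=1, n2=1, n3=0, n4=0, n5=0, n6=0 → 0; observed 0. Eliminates n6 inverted output.
Only n6 stuck-at-0 is consistent with every test.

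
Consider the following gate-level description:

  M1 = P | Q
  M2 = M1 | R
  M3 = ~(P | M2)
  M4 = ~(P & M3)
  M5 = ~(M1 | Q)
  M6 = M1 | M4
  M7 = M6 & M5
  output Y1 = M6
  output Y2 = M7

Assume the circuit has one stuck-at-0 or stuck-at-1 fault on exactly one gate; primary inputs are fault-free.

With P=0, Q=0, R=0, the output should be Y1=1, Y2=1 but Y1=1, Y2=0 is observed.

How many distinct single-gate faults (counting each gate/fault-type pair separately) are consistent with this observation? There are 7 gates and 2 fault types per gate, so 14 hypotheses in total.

3

Fault-free: M1=0, M2=0, M3=1, M4=1, M5=1, M6=1, M7=1 → Y1=1, Y2=1. Observed Y1=1, Y2=0.
  M1 stuck-at-0: output Y1=1, Y2=1 ✗
  M1 stuck-at-1: output Y1=1, Y2=0 ✓
  M2 stuck-at-0: output Y1=1, Y2=1 ✗
  M2 stuck-at-1: output Y1=1, Y2=1 ✗
  M3 stuck-at-0: output Y1=1, Y2=1 ✗
  M3 stuck-at-1: output Y1=1, Y2=1 ✗
  M4 stuck-at-0: output Y1=0, Y2=0 ✗
  M4 stuck-at-1: output Y1=1, Y2=1 ✗
  M5 stuck-at-0: output Y1=1, Y2=0 ✓
  M5 stuck-at-1: output Y1=1, Y2=1 ✗
  M6 stuck-at-0: output Y1=0, Y2=0 ✗
  M6 stuck-at-1: output Y1=1, Y2=1 ✗
  M7 stuck-at-0: output Y1=1, Y2=0 ✓
  M7 stuck-at-1: output Y1=1, Y2=1 ✗
Consistent faults: {M1 stuck-at-1, M5 stuck-at-0, M7 stuck-at-0} — 3 in all.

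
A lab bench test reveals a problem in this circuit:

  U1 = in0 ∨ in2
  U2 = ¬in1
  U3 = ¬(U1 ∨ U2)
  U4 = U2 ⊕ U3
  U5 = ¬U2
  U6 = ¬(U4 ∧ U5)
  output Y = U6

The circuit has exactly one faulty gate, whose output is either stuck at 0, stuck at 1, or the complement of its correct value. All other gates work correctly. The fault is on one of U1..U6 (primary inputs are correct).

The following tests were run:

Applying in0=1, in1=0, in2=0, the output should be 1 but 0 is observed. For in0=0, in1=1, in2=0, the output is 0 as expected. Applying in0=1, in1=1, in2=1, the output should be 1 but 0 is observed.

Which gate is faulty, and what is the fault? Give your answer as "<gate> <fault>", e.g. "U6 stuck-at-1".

U6 stuck-at-0

Fault-free values for test 1 (in0=1, in1=0, in2=0): U1=1, U2=1, U3=0, U4=1, U5=0, U6=1, giving Y=1. Observed 0.
Test 1: faults giving observed 0 are {U5 stuck-at-1, U5 inverted output, U6 stuck-at-0, U6 inverted output}.
Test 2 (in0=0, in1=1, in2=0): fault-free U1=0, U2=0, U3=1, U4=1, U5=1, U6=0 → 0; observed 0. Eliminates U5 inverted output, U6 inverted output.
Test 3 (in0=1, in1=1, in2=1): fault-free U1=1, U2=0, U3=0, U4=0, U5=1, U6=1 → 1; observed 0. Eliminates U5 stuck-at-1.
Only U6 stuck-at-0 is consistent with every test.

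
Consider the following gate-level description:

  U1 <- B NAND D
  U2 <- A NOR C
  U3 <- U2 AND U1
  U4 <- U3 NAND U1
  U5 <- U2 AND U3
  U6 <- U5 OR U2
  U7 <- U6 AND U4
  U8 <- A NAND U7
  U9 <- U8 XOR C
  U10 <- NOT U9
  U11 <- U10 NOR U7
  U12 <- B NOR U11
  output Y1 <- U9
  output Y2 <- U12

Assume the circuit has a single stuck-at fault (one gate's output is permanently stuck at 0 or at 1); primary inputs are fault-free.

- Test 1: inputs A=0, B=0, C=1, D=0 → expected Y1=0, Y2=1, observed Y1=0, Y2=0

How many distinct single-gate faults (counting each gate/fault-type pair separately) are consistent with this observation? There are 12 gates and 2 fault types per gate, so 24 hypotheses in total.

Fault-free: U1=1, U2=0, U3=0, U4=1, U5=0, U6=0, U7=0, U8=1, U9=0, U10=1, U11=0, U12=1 → Y1=0, Y2=1. Observed Y1=0, Y2=0.
  U1: none of the 2 fault types match ✗
  U2: none of the 2 fault types match ✗
  U3: none of the 2 fault types match ✗
  U4: none of the 2 fault types match ✗
  U5: none of the 2 fault types match ✗
  U6: none of the 2 fault types match ✗
  U7: none of the 2 fault types match ✗
  U8: none of the 2 fault types match ✗
  U9: none of the 2 fault types match ✗
  U10: stuck-at-0 ✓; others ✗
  U11: stuck-at-1 ✓; others ✗
  U12: stuck-at-0 ✓; others ✗
Consistent faults: {U10 stuck-at-0, U11 stuck-at-1, U12 stuck-at-0} — 3 in all.

3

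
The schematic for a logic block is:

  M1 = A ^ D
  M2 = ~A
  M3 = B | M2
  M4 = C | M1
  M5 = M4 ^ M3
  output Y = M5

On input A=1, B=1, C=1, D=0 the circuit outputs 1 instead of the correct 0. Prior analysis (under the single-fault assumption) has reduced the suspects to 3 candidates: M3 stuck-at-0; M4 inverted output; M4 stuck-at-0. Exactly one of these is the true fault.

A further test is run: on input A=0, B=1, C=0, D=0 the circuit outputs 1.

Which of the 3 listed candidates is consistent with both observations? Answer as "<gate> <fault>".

Evaluate each candidate on input A=0, B=1, C=0, D=0:
  M3 stuck-at-0: M1=0, M2=1, M3=0 [stuck-at-0], M4=0, M5=0 → 0 — eliminated
  M4 inverted output: M1=0, M2=1, M3=1, M4=1 [inverted output], M5=0 → 0 — eliminated
  M4 stuck-at-0: M1=0, M2=1, M3=1, M4=0 [stuck-at-0], M5=1 → 1 — matches
Only M4 stuck-at-0 reproduces the observed 1.

M4 stuck-at-0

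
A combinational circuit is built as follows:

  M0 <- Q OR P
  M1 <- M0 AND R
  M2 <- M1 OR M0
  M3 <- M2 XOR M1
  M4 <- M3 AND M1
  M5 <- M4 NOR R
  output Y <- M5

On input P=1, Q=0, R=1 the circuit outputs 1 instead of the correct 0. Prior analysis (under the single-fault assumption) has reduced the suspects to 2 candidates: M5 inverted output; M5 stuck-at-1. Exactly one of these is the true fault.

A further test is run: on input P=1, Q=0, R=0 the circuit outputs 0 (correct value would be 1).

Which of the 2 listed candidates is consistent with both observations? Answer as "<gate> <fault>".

Evaluate each candidate on input P=1, Q=0, R=0:
  M5 inverted output: M0=1, M1=0, M2=1, M3=1, M4=0, M5=0 [inverted output] → 0 — matches
  M5 stuck-at-1: M0=1, M1=0, M2=1, M3=1, M4=0, M5=1 [stuck-at-1] → 1 — eliminated
Only M5 inverted output reproduces the observed 0.

M5 inverted output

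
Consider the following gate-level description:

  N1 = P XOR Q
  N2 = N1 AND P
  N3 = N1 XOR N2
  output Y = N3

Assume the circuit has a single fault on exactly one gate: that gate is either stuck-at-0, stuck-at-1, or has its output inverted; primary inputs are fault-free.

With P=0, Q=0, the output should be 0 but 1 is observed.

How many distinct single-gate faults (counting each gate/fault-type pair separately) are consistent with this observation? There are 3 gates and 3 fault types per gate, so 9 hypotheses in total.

Fault-free: N1=0, N2=0, N3=0 → 0. Observed 1.
  N1 stuck-at-0: output 0 ✗
  N1 stuck-at-1: output 1 ✓
  N1 inverted output: output 1 ✓
  N2 stuck-at-0: output 0 ✗
  N2 stuck-at-1: output 1 ✓
  N2 inverted output: output 1 ✓
  N3 stuck-at-0: output 0 ✗
  N3 stuck-at-1: output 1 ✓
  N3 inverted output: output 1 ✓
Consistent faults: {N1 stuck-at-1, N1 inverted output, N2 stuck-at-1, N2 inverted output, N3 stuck-at-1, N3 inverted output} — 6 in all.

6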